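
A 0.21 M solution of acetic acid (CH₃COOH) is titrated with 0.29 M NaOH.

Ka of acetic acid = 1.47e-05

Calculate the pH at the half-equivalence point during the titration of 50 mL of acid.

At half-equivalence [HA] = [A⁻], so Henderson-Hasselbalch gives pH = pKa = -log(1.47e-05) = 4.83.

pH = pKa = 4.83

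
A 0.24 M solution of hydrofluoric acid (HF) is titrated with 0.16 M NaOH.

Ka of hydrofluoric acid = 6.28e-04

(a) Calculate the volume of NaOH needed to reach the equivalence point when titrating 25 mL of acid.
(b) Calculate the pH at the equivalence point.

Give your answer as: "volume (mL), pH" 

moles acid = 0.24 × 25/1000 = 0.006 mol; V_base = moles/0.16 × 1000 = 37.5 mL. At equivalence only the conjugate base is present: [A⁻] = 0.006/0.062 = 9.6000e-02 M. Kb = Kw/Ka = 1.59e-11; [OH⁻] = √(Kb × [A⁻]) = 1.2364e-06; pOH = 5.91; pH = 14 - pOH = 8.09.

V = 37.5 mL, pH = 8.09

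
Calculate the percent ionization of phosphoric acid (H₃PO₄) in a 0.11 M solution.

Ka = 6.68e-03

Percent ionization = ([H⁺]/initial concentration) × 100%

Using Ka equilibrium: x² + Ka×x - Ka×C = 0. Solving: [H⁺] = 2.3972e-02. Percent = (2.3972e-02/0.11) × 100

Percent ionization = 21.8%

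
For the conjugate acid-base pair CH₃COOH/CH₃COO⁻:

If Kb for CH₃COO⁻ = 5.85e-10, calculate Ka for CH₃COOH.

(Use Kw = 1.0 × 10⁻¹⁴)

For a conjugate pair Ka × Kb = Kw, so Ka = Kw/Kb = 1.0 × 10⁻¹⁴ / 5.85e-10 = 1.71e-05.

K_a = 1.71e-05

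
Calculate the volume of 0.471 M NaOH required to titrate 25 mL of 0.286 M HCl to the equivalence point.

At equivalence: moles acid = moles base. moles HCl = 0.286 × 25/1000 = 0.00715 mol. V_base = moles / 0.471 × 1000 = 15.2 mL.

V_{base} = 15.2 mL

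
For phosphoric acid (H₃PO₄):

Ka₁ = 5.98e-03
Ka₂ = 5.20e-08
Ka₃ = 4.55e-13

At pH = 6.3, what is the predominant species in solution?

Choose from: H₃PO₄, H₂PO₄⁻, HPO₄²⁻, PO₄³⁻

pKa₁ = 2.22, pKa₂ = 7.28, pKa₃ = 12.34. For a polyprotic acid the predominant species crosses at each pKa: below pKa_n the protonated form dominates, above it the deprotonated form does. At pH = 6.3, the predominant species is H₂PO₄⁻.

H₂PO₄⁻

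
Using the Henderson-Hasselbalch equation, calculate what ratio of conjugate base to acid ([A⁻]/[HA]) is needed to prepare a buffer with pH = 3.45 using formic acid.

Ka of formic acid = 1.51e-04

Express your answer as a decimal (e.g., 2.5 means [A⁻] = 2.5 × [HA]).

pKa = -log(1.51e-04) = 3.8210. pH = pKa + log([A⁻]/[HA]), so log([A⁻]/[HA]) = pH − pKa = 3.45 − 3.8210 = -0.3710. [A⁻]/[HA] = 10^(-0.3710) = 0.426

[A⁻]/[HA] = 0.426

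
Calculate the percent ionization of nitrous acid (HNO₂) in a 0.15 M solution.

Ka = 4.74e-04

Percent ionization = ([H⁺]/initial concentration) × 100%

Using Ka equilibrium: x² + Ka×x - Ka×C = 0. Solving: [H⁺] = 8.1984e-03. Percent = (8.1984e-03/0.15) × 100

Percent ionization = 5.47%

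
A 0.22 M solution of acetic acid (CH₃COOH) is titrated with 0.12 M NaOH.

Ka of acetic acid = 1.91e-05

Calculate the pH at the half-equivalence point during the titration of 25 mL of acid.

At half-equivalence [HA] = [A⁻], so Henderson-Hasselbalch gives pH = pKa = -log(1.91e-05) = 4.72.

pH = pKa = 4.72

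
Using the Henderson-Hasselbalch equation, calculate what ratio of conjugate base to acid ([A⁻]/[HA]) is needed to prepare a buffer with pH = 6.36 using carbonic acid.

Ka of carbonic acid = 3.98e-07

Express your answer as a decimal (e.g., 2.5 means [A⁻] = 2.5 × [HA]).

pKa = -log(3.98e-07) = 6.4001. pH = pKa + log([A⁻]/[HA]), so log([A⁻]/[HA]) = pH − pKa = 6.36 − 6.4001 = -0.0401. [A⁻]/[HA] = 10^(-0.0401) = 0.912

[A⁻]/[HA] = 0.912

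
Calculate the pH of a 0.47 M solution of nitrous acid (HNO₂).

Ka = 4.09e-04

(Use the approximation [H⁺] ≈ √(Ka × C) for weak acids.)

[H⁺] = √(Ka × C) = √(4.09e-04 × 0.47) = 1.3865e-02. pH = -log(1.3865e-02)

pH = 1.86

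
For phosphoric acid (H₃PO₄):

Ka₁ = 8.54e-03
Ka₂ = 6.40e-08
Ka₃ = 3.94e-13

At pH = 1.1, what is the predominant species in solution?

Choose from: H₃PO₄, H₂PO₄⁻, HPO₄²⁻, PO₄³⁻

pKa₁ = 2.07, pKa₂ = 7.19, pKa₃ = 12.40. For a polyprotic acid the predominant species crosses at each pKa: below pKa_n the protonated form dominates, above it the deprotonated form does. At pH = 1.1, the predominant species is H₃PO₄.

H₃PO₄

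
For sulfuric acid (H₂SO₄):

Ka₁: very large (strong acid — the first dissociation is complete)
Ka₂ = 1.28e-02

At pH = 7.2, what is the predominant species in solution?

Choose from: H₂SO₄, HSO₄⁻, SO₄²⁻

The first dissociation is complete, so H₂SO₄ itself is never the predominant species in water; pKa₂ = -log(1.28e-02) = 1.89. For a polyprotic acid the predominant species crosses at each pKa: below pKa_n the protonated form dominates, above it the deprotonated form does. At pH = 7.2, the predominant species is SO₄²⁻.

SO₄²⁻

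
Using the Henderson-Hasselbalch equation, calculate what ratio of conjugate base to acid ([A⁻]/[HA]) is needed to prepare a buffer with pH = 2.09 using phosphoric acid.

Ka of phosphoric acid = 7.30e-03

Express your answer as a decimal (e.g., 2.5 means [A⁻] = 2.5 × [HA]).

pKa = -log(7.30e-03) = 2.1367. pH = pKa + log([A⁻]/[HA]), so log([A⁻]/[HA]) = pH − pKa = 2.09 − 2.1367 = -0.0467. [A⁻]/[HA] = 10^(-0.0467) = 0.898

[A⁻]/[HA] = 0.898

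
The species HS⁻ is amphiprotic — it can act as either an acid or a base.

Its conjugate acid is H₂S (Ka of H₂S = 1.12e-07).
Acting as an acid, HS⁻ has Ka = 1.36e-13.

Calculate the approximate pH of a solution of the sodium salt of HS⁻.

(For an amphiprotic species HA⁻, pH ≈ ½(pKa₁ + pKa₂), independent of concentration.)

pKa₁ = -log(1.12e-07) = 6.95; pKa₂ = -log(1.36e-13) = 12.87. For an amphiprotic species, pH ≈ ½(pKa₁ + pKa₂) = ½(6.95 + 12.87) = 9.91.

pH = 9.91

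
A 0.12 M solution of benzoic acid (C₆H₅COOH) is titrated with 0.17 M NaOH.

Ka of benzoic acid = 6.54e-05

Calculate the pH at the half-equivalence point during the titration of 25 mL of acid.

At half-equivalence [HA] = [A⁻], so Henderson-Hasselbalch gives pH = pKa = -log(6.54e-05) = 4.18.

pH = pKa = 4.18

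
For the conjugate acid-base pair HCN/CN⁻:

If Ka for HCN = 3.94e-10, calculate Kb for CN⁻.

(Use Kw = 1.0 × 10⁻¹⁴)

For a conjugate pair Ka × Kb = Kw, so Kb = Kw/Ka = 1.0 × 10⁻¹⁴ / 3.94e-10 = 2.54e-05.

K_b = 2.54e-05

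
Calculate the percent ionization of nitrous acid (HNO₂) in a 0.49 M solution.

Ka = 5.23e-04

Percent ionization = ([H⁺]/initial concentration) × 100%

Using Ka equilibrium: x² + Ka×x - Ka×C = 0. Solving: [H⁺] = 1.5749e-02. Percent = (1.5749e-02/0.49) × 100

Percent ionization = 3.21%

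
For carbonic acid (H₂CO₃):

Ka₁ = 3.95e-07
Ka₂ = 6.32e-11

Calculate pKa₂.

pKa₂ = -log(Ka₂) = -log(6.32e-11) = 10.20.

pK_{a2} = 10.20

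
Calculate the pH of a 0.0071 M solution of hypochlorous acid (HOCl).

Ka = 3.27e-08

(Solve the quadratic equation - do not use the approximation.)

x² + Ka×x - Ka×C = 0. Using quadratic formula: [H⁺] = 1.5221e-05

pH = 4.82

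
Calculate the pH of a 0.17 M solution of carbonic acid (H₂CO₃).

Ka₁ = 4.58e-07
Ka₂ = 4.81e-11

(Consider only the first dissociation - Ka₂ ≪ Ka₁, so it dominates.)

First dissociation dominates. From Ka₁ = [H⁺][HA⁻]/[H₂A], x² + Ka₁·x − Ka₁·C = 0 with C = 0.17 M and Ka₁ = 4.58e-07. Solving: [H⁺] = (−Ka₁ + √(Ka₁² + 4·Ka₁·C)) / 2 = 2.7881e-04 M. pH = -log(2.7881e-04) = 3.55.

pH = 3.55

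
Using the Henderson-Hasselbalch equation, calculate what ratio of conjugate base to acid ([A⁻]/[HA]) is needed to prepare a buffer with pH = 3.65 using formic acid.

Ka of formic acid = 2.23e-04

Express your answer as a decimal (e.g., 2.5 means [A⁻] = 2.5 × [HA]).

pKa = -log(2.23e-04) = 3.6517. pH = pKa + log([A⁻]/[HA]), so log([A⁻]/[HA]) = pH − pKa = 3.65 − 3.6517 = -0.0017. [A⁻]/[HA] = 10^(-0.0017) = 0.996

[A⁻]/[HA] = 0.996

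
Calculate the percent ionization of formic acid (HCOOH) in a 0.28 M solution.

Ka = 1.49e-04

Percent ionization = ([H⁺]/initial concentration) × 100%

Using Ka equilibrium: x² + Ka×x - Ka×C = 0. Solving: [H⁺] = 6.3850e-03. Percent = (6.3850e-03/0.28) × 100

Percent ionization = 2.28%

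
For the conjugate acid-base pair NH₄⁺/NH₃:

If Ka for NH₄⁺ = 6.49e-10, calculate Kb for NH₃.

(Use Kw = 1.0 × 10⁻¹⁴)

For a conjugate pair Ka × Kb = Kw, so Kb = Kw/Ka = 1.0 × 10⁻¹⁴ / 6.49e-10 = 1.54e-05.

K_b = 1.54e-05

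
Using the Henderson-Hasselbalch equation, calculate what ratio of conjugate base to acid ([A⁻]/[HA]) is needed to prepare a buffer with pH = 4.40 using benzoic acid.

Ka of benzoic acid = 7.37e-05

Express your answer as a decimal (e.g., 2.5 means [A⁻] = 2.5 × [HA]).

pKa = -log(7.37e-05) = 4.1325. pH = pKa + log([A⁻]/[HA]), so log([A⁻]/[HA]) = pH − pKa = 4.40 − 4.1325 = 0.2675. [A⁻]/[HA] = 10^(0.2675) = 1.85

[A⁻]/[HA] = 1.85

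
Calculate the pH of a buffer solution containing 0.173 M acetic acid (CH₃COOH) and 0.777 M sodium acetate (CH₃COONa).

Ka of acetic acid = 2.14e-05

pKa = -log(2.14e-05) = 4.67. pH = pKa + log([A⁻]/[HA]) = 4.67 + log(0.777/0.173)

pH = 5.32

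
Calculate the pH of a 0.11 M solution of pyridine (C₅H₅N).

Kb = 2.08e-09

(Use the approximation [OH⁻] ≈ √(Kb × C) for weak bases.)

[OH⁻] = √(Kb × C) = √(2.08e-09 × 0.11) = 1.5126e-05. pOH = 4.82, pH = 14 - pOH

pH = 9.18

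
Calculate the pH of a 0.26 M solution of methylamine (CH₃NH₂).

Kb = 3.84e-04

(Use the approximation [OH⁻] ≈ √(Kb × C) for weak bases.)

[OH⁻] = √(Kb × C) = √(3.84e-04 × 0.26) = 9.9920e-03. pOH = 2.00, pH = 14 - pOH

pH = 12.00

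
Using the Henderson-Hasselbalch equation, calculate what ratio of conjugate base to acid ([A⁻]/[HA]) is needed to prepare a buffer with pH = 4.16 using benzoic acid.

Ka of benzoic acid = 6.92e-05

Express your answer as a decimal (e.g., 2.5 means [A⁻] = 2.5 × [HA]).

pKa = -log(6.92e-05) = 4.1599. pH = pKa + log([A⁻]/[HA]), so log([A⁻]/[HA]) = pH − pKa = 4.16 − 4.1599 = 0.0001. [A⁻]/[HA] = 10^(0.0001) = 1.00

[A⁻]/[HA] = 1.00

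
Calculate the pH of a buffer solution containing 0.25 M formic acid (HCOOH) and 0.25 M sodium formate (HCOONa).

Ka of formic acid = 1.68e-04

pKa = -log(1.68e-04) = 3.77. pH = pKa + log([A⁻]/[HA]) = 3.77 + log(0.25/0.25)

pH = 3.77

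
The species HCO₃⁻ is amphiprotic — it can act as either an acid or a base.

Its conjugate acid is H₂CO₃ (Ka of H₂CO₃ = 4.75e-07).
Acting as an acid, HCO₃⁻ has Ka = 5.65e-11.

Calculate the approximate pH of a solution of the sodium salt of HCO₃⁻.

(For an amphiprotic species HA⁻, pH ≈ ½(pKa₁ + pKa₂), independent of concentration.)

pKa₁ = -log(4.75e-07) = 6.32; pKa₂ = -log(5.65e-11) = 10.25. For an amphiprotic species, pH ≈ ½(pKa₁ + pKa₂) = ½(6.32 + 10.25) = 8.29.

pH = 8.29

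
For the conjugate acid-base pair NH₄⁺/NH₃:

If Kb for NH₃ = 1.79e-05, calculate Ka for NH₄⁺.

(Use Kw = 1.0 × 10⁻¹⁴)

For a conjugate pair Ka × Kb = Kw, so Ka = Kw/Kb = 1.0 × 10⁻¹⁴ / 1.79e-05 = 5.59e-10.

K_a = 5.59e-10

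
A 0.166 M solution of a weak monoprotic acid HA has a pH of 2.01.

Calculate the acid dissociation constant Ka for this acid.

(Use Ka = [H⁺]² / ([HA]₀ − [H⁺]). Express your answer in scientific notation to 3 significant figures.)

[H⁺] = 10^(−pH) = 10^(−2.01) = 9.772e-03 M. For HA ⇌ H⁺ + A⁻, Ka = [H⁺][A⁻]/[HA] = [H⁺]² / ([HA]₀ − [H⁺]) = (9.772e-03)² / (0.166 − 9.772e-03) = 6.11e-04.

K_a = 6.11e-04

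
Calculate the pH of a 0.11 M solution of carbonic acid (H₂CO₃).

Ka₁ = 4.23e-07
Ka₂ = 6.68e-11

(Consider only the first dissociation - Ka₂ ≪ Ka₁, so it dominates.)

First dissociation dominates. From Ka₁ = [H⁺][HA⁻]/[H₂A], x² + Ka₁·x − Ka₁·C = 0 with C = 0.11 M and Ka₁ = 4.23e-07. Solving: [H⁺] = (−Ka₁ + √(Ka₁² + 4·Ka₁·C)) / 2 = 2.1550e-04 M. pH = -log(2.1550e-04) = 3.67.

pH = 3.67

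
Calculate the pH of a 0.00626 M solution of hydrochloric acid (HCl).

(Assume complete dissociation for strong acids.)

[H⁺] = 0.00626 M for strong acid. pH = -log[H⁺] = -log(0.00626)

pH = 2.20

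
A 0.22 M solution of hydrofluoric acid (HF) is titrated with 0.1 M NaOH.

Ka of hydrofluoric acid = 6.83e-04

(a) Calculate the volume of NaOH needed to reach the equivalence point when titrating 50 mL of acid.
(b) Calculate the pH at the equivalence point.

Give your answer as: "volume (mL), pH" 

moles acid = 0.22 × 50/1000 = 0.011 mol; V_base = moles/0.1 × 1000 = 110.0 mL. At equivalence only the conjugate base is present: [A⁻] = 0.011/0.160 = 6.8750e-02 M. Kb = Kw/Ka = 1.46e-11; [OH⁻] = √(Kb × [A⁻]) = 1.0033e-06; pOH = 6.00; pH = 14 - pOH = 8.00.

V = 110.0 mL, pH = 8.00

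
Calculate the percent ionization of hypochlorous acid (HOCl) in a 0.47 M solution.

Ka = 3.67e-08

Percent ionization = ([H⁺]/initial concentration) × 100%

Using Ka equilibrium: x² + Ka×x - Ka×C = 0. Solving: [H⁺] = 1.3132e-04. Percent = (1.3132e-04/0.47) × 100

Percent ionization = 0.0279%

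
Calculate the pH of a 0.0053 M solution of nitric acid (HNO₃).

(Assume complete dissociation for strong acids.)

[H⁺] = 0.0053 M for strong acid. pH = -log[H⁺] = -log(0.0053)

pH = 2.28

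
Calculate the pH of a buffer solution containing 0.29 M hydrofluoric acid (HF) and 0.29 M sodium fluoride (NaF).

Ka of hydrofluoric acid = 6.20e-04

pKa = -log(6.20e-04) = 3.21. pH = pKa + log([A⁻]/[HA]) = 3.21 + log(0.29/0.29)

pH = 3.21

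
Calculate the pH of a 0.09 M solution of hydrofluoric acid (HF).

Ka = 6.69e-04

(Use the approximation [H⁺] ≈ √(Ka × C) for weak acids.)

[H⁺] = √(Ka × C) = √(6.69e-04 × 0.09) = 7.7595e-03. pH = -log(7.7595e-03)

pH = 2.11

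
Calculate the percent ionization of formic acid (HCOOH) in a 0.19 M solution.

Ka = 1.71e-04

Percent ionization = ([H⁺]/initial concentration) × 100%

Using Ka equilibrium: x² + Ka×x - Ka×C = 0. Solving: [H⁺] = 5.6151e-03. Percent = (5.6151e-03/0.19) × 100

Percent ionization = 2.96%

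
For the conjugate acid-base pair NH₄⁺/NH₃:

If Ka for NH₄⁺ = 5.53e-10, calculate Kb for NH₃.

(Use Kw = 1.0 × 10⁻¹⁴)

For a conjugate pair Ka × Kb = Kw, so Kb = Kw/Ka = 1.0 × 10⁻¹⁴ / 5.53e-10 = 1.81e-05.

K_b = 1.81e-05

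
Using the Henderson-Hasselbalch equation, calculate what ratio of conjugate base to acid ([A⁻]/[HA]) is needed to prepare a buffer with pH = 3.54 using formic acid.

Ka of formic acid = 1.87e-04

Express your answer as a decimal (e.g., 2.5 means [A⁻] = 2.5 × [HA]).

pKa = -log(1.87e-04) = 3.7282. pH = pKa + log([A⁻]/[HA]), so log([A⁻]/[HA]) = pH − pKa = 3.54 − 3.7282 = -0.1882. [A⁻]/[HA] = 10^(-0.1882) = 0.648

[A⁻]/[HA] = 0.648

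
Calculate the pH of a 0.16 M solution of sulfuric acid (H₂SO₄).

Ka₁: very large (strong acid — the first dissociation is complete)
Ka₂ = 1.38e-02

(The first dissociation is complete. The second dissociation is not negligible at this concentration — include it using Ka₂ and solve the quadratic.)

First dissociation is complete: [H⁺]₀ = [HSO₄⁻]₀ = C = 0.16 M. Second dissociation HSO₄⁻ ⇌ H⁺ + SO₄²⁻: let x = [SO₄²⁻]. Ka₂ = (C + x)·x / (C − x) = 1.38e-02 → x² + (C + Ka₂)·x − Ka₂·C = 0 → x² + 0.17380·x − 2.208e-03 = 0. x = (−0.17380 + √(0.17380² + 4 × 2.208e-03)) / 2 = 1.1891e-02 M. [H⁺] = C + x = 0.16 + 1.1891e-02 = 1.7189e-01 M. pH = -log(1.7189e-01) = 0.76.

pH = 0.76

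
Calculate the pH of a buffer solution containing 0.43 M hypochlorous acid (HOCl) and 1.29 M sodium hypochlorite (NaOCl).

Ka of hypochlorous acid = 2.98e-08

pKa = -log(2.98e-08) = 7.53. pH = pKa + log([A⁻]/[HA]) = 7.53 + log(1.29/0.43)

pH = 8.00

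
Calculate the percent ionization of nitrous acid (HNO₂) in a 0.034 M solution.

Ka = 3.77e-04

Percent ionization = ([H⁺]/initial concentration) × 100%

Using Ka equilibrium: x² + Ka×x - Ka×C = 0. Solving: [H⁺] = 3.3967e-03. Percent = (3.3967e-03/0.034) × 100

Percent ionization = 9.99%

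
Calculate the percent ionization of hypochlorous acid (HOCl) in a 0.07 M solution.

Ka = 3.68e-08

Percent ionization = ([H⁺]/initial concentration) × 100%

Using Ka equilibrium: x² + Ka×x - Ka×C = 0. Solving: [H⁺] = 5.0736e-05. Percent = (5.0736e-05/0.07) × 100

Percent ionization = 0.0725%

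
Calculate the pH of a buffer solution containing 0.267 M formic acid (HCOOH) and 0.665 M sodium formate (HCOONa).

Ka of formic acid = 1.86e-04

pKa = -log(1.86e-04) = 3.73. pH = pKa + log([A⁻]/[HA]) = 3.73 + log(0.665/0.267)

pH = 4.13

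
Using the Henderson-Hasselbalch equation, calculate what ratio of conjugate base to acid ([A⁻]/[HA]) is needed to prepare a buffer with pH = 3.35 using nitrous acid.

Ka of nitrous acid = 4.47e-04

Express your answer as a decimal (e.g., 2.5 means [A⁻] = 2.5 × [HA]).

pKa = -log(4.47e-04) = 3.3497. pH = pKa + log([A⁻]/[HA]), so log([A⁻]/[HA]) = pH − pKa = 3.35 − 3.3497 = 0.0003. [A⁻]/[HA] = 10^(0.0003) = 1.00

[A⁻]/[HA] = 1.00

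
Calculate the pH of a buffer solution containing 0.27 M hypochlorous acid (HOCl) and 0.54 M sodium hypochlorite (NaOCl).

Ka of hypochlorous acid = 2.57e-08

pKa = -log(2.57e-08) = 7.59. pH = pKa + log([A⁻]/[HA]) = 7.59 + log(0.54/0.27)

pH = 7.89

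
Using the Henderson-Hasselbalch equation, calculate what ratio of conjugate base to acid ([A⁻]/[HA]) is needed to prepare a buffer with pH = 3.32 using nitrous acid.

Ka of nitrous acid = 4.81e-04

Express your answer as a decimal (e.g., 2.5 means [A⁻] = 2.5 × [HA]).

pKa = -log(4.81e-04) = 3.3179. pH = pKa + log([A⁻]/[HA]), so log([A⁻]/[HA]) = pH − pKa = 3.32 − 3.3179 = 0.0021. [A⁻]/[HA] = 10^(0.0021) = 1.00

[A⁻]/[HA] = 1.00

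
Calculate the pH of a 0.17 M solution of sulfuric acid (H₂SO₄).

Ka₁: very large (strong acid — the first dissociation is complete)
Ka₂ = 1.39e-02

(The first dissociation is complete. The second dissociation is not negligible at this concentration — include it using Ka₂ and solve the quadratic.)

First dissociation is complete: [H⁺]₀ = [HSO₄⁻]₀ = C = 0.17 M. Second dissociation HSO₄⁻ ⇌ H⁺ + SO₄²⁻: let x = [SO₄²⁻]. Ka₂ = (C + x)·x / (C − x) = 1.39e-02 → x² + (C + Ka₂)·x − Ka₂·C = 0 → x² + 0.18390·x − 2.363e-03 = 0. x = (−0.18390 + √(0.18390² + 4 × 2.363e-03)) / 2 = 1.2059e-02 M. [H⁺] = C + x = 0.17 + 1.2059e-02 = 1.8206e-01 M. pH = -log(1.8206e-01) = 0.74.

pH = 0.74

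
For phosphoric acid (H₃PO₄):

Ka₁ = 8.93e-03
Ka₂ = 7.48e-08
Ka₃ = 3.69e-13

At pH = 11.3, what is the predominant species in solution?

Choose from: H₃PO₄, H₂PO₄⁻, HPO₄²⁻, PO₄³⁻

pKa₁ = 2.05, pKa₂ = 7.13, pKa₃ = 12.43. For a polyprotic acid the predominant species crosses at each pKa: below pKa_n the protonated form dominates, above it the deprotonated form does. At pH = 11.3, the predominant species is HPO₄²⁻.

HPO₄²⁻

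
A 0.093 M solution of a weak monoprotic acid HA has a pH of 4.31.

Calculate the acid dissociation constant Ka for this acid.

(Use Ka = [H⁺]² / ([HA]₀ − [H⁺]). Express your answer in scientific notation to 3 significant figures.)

[H⁺] = 10^(−pH) = 10^(−4.31) = 4.898e-05 M. For HA ⇌ H⁺ + A⁻, Ka = [H⁺][A⁻]/[HA] = [H⁺]² / ([HA]₀ − [H⁺]) = (4.898e-05)² / (0.093 − 4.898e-05) = 2.58e-08.

K_a = 2.58e-08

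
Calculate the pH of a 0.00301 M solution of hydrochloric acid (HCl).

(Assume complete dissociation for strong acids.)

[H⁺] = 0.00301 M for strong acid. pH = -log[H⁺] = -log(0.00301)

pH = 2.52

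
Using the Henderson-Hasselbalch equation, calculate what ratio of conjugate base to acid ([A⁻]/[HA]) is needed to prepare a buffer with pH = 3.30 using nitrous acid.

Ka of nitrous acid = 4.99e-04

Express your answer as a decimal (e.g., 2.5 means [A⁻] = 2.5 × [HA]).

pKa = -log(4.99e-04) = 3.3019. pH = pKa + log([A⁻]/[HA]), so log([A⁻]/[HA]) = pH − pKa = 3.30 − 3.3019 = -0.0019. [A⁻]/[HA] = 10^(-0.0019) = 0.996

[A⁻]/[HA] = 0.996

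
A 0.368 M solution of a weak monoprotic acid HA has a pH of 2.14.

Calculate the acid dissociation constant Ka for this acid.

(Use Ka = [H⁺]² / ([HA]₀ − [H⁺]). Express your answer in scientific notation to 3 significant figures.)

[H⁺] = 10^(−pH) = 10^(−2.14) = 7.244e-03 M. For HA ⇌ H⁺ + A⁻, Ka = [H⁺][A⁻]/[HA] = [H⁺]² / ([HA]₀ − [H⁺]) = (7.244e-03)² / (0.368 − 7.244e-03) = 1.45e-04.

K_a = 1.45e-04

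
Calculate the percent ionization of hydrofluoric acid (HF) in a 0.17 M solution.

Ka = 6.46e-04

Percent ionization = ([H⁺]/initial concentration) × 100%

Using Ka equilibrium: x² + Ka×x - Ka×C = 0. Solving: [H⁺] = 1.0161e-02. Percent = (1.0161e-02/0.17) × 100

Percent ionization = 5.98%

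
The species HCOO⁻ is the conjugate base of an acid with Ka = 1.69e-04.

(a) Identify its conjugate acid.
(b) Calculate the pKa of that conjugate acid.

(a) The conjugate acid is formed by adding one H⁺ to HCOO⁻, giving HCOOH. (b) pKa = -log(Ka) = -log(1.69e-04) = 3.77.

Conjugate acid: HCOOH; pK_a = 3.77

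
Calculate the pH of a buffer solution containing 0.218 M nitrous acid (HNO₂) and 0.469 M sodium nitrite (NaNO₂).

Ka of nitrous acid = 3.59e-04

pKa = -log(3.59e-04) = 3.44. pH = pKa + log([A⁻]/[HA]) = 3.44 + log(0.469/0.218)

pH = 3.78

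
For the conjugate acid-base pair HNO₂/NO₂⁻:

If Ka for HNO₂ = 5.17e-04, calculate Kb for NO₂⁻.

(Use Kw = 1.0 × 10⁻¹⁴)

For a conjugate pair Ka × Kb = Kw, so Kb = Kw/Ka = 1.0 × 10⁻¹⁴ / 5.17e-04 = 1.93e-11.

K_b = 1.93e-11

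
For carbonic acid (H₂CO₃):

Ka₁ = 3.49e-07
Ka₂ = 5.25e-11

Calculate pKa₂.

pKa₂ = -log(Ka₂) = -log(5.25e-11) = 10.28.

pK_{a2} = 10.28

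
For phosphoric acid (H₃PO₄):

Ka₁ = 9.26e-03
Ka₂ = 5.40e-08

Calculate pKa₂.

pKa₂ = -log(Ka₂) = -log(5.40e-08) = 7.27.

pK_{a2} = 7.27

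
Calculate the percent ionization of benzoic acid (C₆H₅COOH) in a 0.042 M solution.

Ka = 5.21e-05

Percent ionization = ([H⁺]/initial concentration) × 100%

Using Ka equilibrium: x² + Ka×x - Ka×C = 0. Solving: [H⁺] = 1.4534e-03. Percent = (1.4534e-03/0.042) × 100

Percent ionization = 3.46%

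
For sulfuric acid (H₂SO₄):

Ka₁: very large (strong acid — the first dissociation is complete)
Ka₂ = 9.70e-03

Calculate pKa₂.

pKa₂ = -log(Ka₂) = -log(9.70e-03) = 2.01.

pK_{a2} = 2.01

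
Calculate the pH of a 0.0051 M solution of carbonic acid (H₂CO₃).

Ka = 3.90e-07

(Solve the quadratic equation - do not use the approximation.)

x² + Ka×x - Ka×C = 0. Using quadratic formula: [H⁺] = 4.4404e-05

pH = 4.35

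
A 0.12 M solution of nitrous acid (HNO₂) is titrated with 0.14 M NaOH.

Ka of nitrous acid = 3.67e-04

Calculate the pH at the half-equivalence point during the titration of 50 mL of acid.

At half-equivalence [HA] = [A⁻], so Henderson-Hasselbalch gives pH = pKa = -log(3.67e-04) = 3.44.

pH = pKa = 3.44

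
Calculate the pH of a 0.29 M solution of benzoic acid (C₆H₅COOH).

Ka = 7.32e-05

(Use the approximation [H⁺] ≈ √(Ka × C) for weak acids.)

[H⁺] = √(Ka × C) = √(7.32e-05 × 0.29) = 4.6074e-03. pH = -log(4.6074e-03)

pH = 2.34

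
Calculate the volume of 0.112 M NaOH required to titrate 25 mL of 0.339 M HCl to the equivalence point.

At equivalence: moles acid = moles base. moles HCl = 0.339 × 25/1000 = 0.008475 mol. V_base = moles / 0.112 × 1000 = 75.7 mL.

V_{base} = 75.7 mL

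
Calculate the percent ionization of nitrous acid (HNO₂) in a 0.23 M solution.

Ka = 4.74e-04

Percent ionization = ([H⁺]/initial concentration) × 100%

Using Ka equilibrium: x² + Ka×x - Ka×C = 0. Solving: [H⁺] = 1.0207e-02. Percent = (1.0207e-02/0.23) × 100

Percent ionization = 4.44%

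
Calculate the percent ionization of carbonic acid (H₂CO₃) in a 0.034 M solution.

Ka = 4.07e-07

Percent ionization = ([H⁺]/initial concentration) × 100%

Using Ka equilibrium: x² + Ka×x - Ka×C = 0. Solving: [H⁺] = 1.1743e-04. Percent = (1.1743e-04/0.034) × 100

Percent ionization = 0.345%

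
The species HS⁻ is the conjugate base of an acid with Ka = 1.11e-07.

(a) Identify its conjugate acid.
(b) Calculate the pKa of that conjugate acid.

(a) The conjugate acid is formed by adding one H⁺ to HS⁻, giving H₂S. (b) pKa = -log(Ka) = -log(1.11e-07) = 6.95.

Conjugate acid: H₂S; pK_a = 6.95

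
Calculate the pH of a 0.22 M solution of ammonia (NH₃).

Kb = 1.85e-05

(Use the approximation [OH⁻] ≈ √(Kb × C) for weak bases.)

[OH⁻] = √(Kb × C) = √(1.85e-05 × 0.22) = 2.0174e-03. pOH = 2.70, pH = 14 - pOH

pH = 11.30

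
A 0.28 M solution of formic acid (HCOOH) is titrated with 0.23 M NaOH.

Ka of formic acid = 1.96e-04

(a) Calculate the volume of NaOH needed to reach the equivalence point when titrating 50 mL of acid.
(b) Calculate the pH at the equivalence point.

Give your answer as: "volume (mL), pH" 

moles acid = 0.28 × 50/1000 = 0.014 mol; V_base = moles/0.23 × 1000 = 60.9 mL. At equivalence only the conjugate base is present: [A⁻] = 0.014/0.111 = 1.2627e-01 M. Kb = Kw/Ka = 5.10e-11; [OH⁻] = √(Kb × [A⁻]) = 2.5382e-06; pOH = 5.60; pH = 14 - pOH = 8.40.

V = 60.9 mL, pH = 8.40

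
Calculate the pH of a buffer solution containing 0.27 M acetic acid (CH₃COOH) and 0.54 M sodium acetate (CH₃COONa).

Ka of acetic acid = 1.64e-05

pKa = -log(1.64e-05) = 4.79. pH = pKa + log([A⁻]/[HA]) = 4.79 + log(0.54/0.27)

pH = 5.09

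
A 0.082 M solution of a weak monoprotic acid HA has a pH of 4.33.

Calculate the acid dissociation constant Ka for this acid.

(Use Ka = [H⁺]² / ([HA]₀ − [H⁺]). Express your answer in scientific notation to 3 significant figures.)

[H⁺] = 10^(−pH) = 10^(−4.33) = 4.677e-05 M. For HA ⇌ H⁺ + A⁻, Ka = [H⁺][A⁻]/[HA] = [H⁺]² / ([HA]₀ − [H⁺]) = (4.677e-05)² / (0.082 − 4.677e-05) = 2.67e-08.

K_a = 2.67e-08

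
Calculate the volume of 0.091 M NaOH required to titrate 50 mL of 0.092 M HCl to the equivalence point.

At equivalence: moles acid = moles base. moles HCl = 0.092 × 50/1000 = 0.0046 mol. V_base = moles / 0.091 × 1000 = 50.5 mL.

V_{base} = 50.5 mL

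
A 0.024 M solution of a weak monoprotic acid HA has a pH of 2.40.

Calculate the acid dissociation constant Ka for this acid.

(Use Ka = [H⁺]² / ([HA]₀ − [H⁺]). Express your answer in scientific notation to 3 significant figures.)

[H⁺] = 10^(−pH) = 10^(−2.40) = 3.981e-03 M. For HA ⇌ H⁺ + A⁻, Ka = [H⁺][A⁻]/[HA] = [H⁺]² / ([HA]₀ − [H⁺]) = (3.981e-03)² / (0.024 − 3.981e-03) = 7.92e-04.

K_a = 7.92e-04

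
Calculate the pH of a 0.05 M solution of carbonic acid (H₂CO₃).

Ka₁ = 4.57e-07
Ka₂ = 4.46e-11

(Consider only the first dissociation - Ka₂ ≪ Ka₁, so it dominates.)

First dissociation dominates. From Ka₁ = [H⁺][HA⁻]/[H₂A], x² + Ka₁·x − Ka₁·C = 0 with C = 0.05 M and Ka₁ = 4.57e-07. Solving: [H⁺] = (−Ka₁ + √(Ka₁² + 4·Ka₁·C)) / 2 = 1.5093e-04 M. pH = -log(1.5093e-04) = 3.82.

pH = 3.82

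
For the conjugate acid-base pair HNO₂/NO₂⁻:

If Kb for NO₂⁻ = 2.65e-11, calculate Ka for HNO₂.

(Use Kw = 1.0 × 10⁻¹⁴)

For a conjugate pair Ka × Kb = Kw, so Ka = Kw/Kb = 1.0 × 10⁻¹⁴ / 2.65e-11 = 3.77e-04.

K_a = 3.77e-04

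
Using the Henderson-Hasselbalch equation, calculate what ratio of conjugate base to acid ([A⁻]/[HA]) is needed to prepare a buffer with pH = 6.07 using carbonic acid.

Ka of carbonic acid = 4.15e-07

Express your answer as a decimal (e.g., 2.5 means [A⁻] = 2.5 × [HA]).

pKa = -log(4.15e-07) = 6.3820. pH = pKa + log([A⁻]/[HA]), so log([A⁻]/[HA]) = pH − pKa = 6.07 − 6.3820 = -0.3120. [A⁻]/[HA] = 10^(-0.3120) = 0.488

[A⁻]/[HA] = 0.488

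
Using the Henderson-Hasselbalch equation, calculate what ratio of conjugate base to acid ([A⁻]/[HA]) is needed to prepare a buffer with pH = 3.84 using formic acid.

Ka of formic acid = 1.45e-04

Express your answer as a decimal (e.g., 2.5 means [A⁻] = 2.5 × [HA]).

pKa = -log(1.45e-04) = 3.8386. pH = pKa + log([A⁻]/[HA]), so log([A⁻]/[HA]) = pH − pKa = 3.84 − 3.8386 = 0.0014. [A⁻]/[HA] = 10^(0.0014) = 1.00

[A⁻]/[HA] = 1.00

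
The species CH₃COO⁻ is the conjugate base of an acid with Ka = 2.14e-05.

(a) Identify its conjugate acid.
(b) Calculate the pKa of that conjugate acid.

(a) The conjugate acid is formed by adding one H⁺ to CH₃COO⁻, giving CH₃COOH. (b) pKa = -log(Ka) = -log(2.14e-05) = 4.67.

Conjugate acid: CH₃COOH; pK_a = 4.67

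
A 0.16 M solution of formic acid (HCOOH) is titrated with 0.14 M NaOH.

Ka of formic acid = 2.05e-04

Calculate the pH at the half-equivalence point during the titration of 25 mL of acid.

At half-equivalence [HA] = [A⁻], so Henderson-Hasselbalch gives pH = pKa = -log(2.05e-04) = 3.69.

pH = pKa = 3.69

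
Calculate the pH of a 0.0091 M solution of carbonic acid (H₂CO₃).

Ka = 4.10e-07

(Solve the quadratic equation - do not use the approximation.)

x² + Ka×x - Ka×C = 0. Using quadratic formula: [H⁺] = 6.0877e-05

pH = 4.22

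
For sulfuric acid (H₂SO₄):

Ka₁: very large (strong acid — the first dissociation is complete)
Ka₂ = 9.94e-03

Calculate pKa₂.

pKa₂ = -log(Ka₂) = -log(9.94e-03) = 2.00.

pK_{a2} = 2.00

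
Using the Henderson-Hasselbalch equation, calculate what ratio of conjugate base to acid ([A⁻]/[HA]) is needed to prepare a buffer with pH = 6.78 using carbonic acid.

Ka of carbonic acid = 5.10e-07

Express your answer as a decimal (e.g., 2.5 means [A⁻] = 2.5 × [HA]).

pKa = -log(5.10e-07) = 6.2924. pH = pKa + log([A⁻]/[HA]), so log([A⁻]/[HA]) = pH − pKa = 6.78 − 6.2924 = 0.4876. [A⁻]/[HA] = 10^(0.4876) = 3.07

[A⁻]/[HA] = 3.07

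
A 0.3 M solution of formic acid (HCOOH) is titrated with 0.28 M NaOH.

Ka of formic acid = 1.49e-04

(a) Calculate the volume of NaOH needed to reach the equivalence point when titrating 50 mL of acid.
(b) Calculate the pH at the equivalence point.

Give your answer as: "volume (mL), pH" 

moles acid = 0.3 × 50/1000 = 0.015 mol; V_base = moles/0.28 × 1000 = 53.6 mL. At equivalence only the conjugate base is present: [A⁻] = 0.015/0.104 = 1.4483e-01 M. Kb = Kw/Ka = 6.71e-11; [OH⁻] = √(Kb × [A⁻]) = 3.1177e-06; pOH = 5.51; pH = 14 - pOH = 8.49.

V = 53.6 mL, pH = 8.49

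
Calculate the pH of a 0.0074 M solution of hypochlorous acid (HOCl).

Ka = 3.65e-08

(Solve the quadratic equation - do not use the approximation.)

x² + Ka×x - Ka×C = 0. Using quadratic formula: [H⁺] = 1.6416e-05

pH = 4.78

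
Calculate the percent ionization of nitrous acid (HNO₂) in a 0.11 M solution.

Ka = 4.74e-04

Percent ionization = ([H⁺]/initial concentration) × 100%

Using Ka equilibrium: x² + Ka×x - Ka×C = 0. Solving: [H⁺] = 6.9877e-03. Percent = (6.9877e-03/0.11) × 100

Percent ionization = 6.35%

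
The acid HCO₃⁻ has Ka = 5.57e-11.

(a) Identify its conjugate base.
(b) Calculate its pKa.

(a) The conjugate base is formed by removing one H⁺ from HCO₃⁻, giving CO₃²⁻. (b) pKa = -log(Ka) = -log(5.57e-11) = 10.25.

Conjugate base: CO₃²⁻; pK_a = 10.25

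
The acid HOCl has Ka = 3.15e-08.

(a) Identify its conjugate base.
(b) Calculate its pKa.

(a) The conjugate base is formed by removing one H⁺ from HOCl, giving OCl⁻. (b) pKa = -log(Ka) = -log(3.15e-08) = 7.50.

Conjugate base: OCl⁻; pK_a = 7.50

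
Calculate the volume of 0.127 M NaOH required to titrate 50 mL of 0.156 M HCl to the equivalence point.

At equivalence: moles acid = moles base. moles HCl = 0.156 × 50/1000 = 0.0078 mol. V_base = moles / 0.127 × 1000 = 61.4 mL.

V_{base} = 61.4 mL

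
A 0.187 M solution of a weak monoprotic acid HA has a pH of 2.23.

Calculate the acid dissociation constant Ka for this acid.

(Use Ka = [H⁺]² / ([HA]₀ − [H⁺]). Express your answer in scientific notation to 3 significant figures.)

[H⁺] = 10^(−pH) = 10^(−2.23) = 5.888e-03 M. For HA ⇌ H⁺ + A⁻, Ka = [H⁺][A⁻]/[HA] = [H⁺]² / ([HA]₀ − [H⁺]) = (5.888e-03)² / (0.187 − 5.888e-03) = 1.91e-04.

K_a = 1.91e-04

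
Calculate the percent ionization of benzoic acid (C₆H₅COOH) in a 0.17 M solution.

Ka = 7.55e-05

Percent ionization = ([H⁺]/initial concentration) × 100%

Using Ka equilibrium: x² + Ka×x - Ka×C = 0. Solving: [H⁺] = 3.5450e-03. Percent = (3.5450e-03/0.17) × 100

Percent ionization = 2.09%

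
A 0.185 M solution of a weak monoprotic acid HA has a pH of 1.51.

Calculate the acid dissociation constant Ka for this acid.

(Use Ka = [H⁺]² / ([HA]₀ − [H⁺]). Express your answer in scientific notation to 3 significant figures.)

[H⁺] = 10^(−pH) = 10^(−1.51) = 3.090e-02 M. For HA ⇌ H⁺ + A⁻, Ka = [H⁺][A⁻]/[HA] = [H⁺]² / ([HA]₀ − [H⁺]) = (3.090e-02)² / (0.185 − 3.090e-02) = 6.20e-03.

K_a = 6.20e-03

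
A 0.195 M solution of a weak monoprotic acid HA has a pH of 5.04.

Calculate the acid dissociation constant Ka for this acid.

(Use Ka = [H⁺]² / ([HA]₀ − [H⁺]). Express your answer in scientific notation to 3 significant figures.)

[H⁺] = 10^(−pH) = 10^(−5.04) = 9.120e-06 M. For HA ⇌ H⁺ + A⁻, Ka = [H⁺][A⁻]/[HA] = [H⁺]² / ([HA]₀ − [H⁺]) = (9.120e-06)² / (0.195 − 9.120e-06) = 4.27e-10.

K_a = 4.27e-10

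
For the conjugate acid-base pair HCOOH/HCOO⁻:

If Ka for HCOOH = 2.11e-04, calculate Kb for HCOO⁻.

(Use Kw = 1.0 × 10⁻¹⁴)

For a conjugate pair Ka × Kb = Kw, so Kb = Kw/Ka = 1.0 × 10⁻¹⁴ / 2.11e-04 = 4.74e-11.

K_b = 4.74e-11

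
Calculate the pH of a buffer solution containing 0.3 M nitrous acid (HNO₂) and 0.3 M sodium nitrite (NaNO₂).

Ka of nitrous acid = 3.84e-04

pKa = -log(3.84e-04) = 3.42. pH = pKa + log([A⁻]/[HA]) = 3.42 + log(0.3/0.3)

pH = 3.42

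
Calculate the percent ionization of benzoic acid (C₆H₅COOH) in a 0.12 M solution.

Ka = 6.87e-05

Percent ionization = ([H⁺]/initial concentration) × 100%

Using Ka equilibrium: x² + Ka×x - Ka×C = 0. Solving: [H⁺] = 2.8371e-03. Percent = (2.8371e-03/0.12) × 100

Percent ionization = 2.36%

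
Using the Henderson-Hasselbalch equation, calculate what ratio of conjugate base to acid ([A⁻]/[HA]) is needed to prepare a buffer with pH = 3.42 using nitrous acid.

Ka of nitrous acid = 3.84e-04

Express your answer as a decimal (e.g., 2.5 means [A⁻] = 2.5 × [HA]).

pKa = -log(3.84e-04) = 3.4157. pH = pKa + log([A⁻]/[HA]), so log([A⁻]/[HA]) = pH − pKa = 3.42 − 3.4157 = 0.0043. [A⁻]/[HA] = 10^(0.0043) = 1.01

[A⁻]/[HA] = 1.01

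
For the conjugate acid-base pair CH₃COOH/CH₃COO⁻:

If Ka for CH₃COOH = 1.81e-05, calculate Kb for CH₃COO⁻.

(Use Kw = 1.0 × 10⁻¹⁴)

For a conjugate pair Ka × Kb = Kw, so Kb = Kw/Ka = 1.0 × 10⁻¹⁴ / 1.81e-05 = 5.52e-10.

K_b = 5.52e-10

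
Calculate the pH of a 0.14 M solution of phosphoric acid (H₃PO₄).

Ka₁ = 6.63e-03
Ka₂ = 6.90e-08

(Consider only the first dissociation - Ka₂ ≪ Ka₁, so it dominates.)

First dissociation dominates. From Ka₁ = [H⁺][HA⁻]/[H₂A], x² + Ka₁·x − Ka₁·C = 0 with C = 0.14 M and Ka₁ = 6.63e-03. Solving: [H⁺] = (−Ka₁ + √(Ka₁² + 4·Ka₁·C)) / 2 = 2.7331e-02 M. pH = -log(2.7331e-02) = 1.56.

pH = 1.56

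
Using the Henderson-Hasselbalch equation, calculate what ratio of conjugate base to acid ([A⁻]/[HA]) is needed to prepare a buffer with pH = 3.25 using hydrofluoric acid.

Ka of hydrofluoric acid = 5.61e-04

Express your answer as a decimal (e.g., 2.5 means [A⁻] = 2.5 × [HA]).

pKa = -log(5.61e-04) = 3.2510. pH = pKa + log([A⁻]/[HA]), so log([A⁻]/[HA]) = pH − pKa = 3.25 − 3.2510 = -0.0010. [A⁻]/[HA] = 10^(-0.0010) = 0.998

[A⁻]/[HA] = 0.998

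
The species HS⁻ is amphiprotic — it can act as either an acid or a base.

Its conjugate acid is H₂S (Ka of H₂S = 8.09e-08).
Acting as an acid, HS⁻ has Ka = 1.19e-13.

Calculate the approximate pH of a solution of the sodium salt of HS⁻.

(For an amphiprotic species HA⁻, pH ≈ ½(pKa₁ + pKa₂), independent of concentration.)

pKa₁ = -log(8.09e-08) = 7.09; pKa₂ = -log(1.19e-13) = 12.92. For an amphiprotic species, pH ≈ ½(pKa₁ + pKa₂) = ½(7.09 + 12.92) = 10.01.

pH = 10.01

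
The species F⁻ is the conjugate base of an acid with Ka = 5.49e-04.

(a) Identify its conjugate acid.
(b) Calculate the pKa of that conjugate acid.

(a) The conjugate acid is formed by adding one H⁺ to F⁻, giving HF. (b) pKa = -log(Ka) = -log(5.49e-04) = 3.26.

Conjugate acid: HF; pK_a = 3.26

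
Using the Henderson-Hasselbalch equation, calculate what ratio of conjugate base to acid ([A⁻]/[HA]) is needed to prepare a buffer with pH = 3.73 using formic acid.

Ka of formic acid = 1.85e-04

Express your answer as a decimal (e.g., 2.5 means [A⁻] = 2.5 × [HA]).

pKa = -log(1.85e-04) = 3.7328. pH = pKa + log([A⁻]/[HA]), so log([A⁻]/[HA]) = pH − pKa = 3.73 − 3.7328 = -0.0028. [A⁻]/[HA] = 10^(-0.0028) = 0.994

[A⁻]/[HA] = 0.994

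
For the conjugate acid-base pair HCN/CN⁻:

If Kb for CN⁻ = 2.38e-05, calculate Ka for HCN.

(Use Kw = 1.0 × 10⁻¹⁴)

For a conjugate pair Ka × Kb = Kw, so Ka = Kw/Kb = 1.0 × 10⁻¹⁴ / 2.38e-05 = 4.20e-10.

K_a = 4.20e-10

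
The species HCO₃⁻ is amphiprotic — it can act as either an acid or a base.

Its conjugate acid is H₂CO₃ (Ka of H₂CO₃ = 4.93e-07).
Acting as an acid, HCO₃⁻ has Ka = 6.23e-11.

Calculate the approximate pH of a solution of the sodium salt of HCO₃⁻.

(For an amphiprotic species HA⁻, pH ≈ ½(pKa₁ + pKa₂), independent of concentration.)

pKa₁ = -log(4.93e-07) = 6.31; pKa₂ = -log(6.23e-11) = 10.21. For an amphiprotic species, pH ≈ ½(pKa₁ + pKa₂) = ½(6.31 + 10.21) = 8.26.

pH = 8.26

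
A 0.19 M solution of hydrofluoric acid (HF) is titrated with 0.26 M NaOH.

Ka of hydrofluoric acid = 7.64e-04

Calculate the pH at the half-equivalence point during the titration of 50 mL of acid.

At half-equivalence [HA] = [A⁻], so Henderson-Hasselbalch gives pH = pKa = -log(7.64e-04) = 3.12.

pH = pKa = 3.12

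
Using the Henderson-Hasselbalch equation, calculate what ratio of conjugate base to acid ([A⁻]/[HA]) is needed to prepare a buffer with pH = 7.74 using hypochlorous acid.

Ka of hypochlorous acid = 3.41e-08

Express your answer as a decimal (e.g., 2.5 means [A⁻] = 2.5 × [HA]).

pKa = -log(3.41e-08) = 7.4672. pH = pKa + log([A⁻]/[HA]), so log([A⁻]/[HA]) = pH − pKa = 7.74 − 7.4672 = 0.2728. [A⁻]/[HA] = 10^(0.2728) = 1.87

[A⁻]/[HA] = 1.87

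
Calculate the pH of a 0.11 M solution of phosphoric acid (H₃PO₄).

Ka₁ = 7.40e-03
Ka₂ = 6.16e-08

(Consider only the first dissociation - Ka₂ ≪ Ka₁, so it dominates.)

First dissociation dominates. From Ka₁ = [H⁺][HA⁻]/[H₂A], x² + Ka₁·x − Ka₁·C = 0 with C = 0.11 M and Ka₁ = 7.40e-03. Solving: [H⁺] = (−Ka₁ + √(Ka₁² + 4·Ka₁·C)) / 2 = 2.5070e-02 M. pH = -log(2.5070e-02) = 1.60.

pH = 1.60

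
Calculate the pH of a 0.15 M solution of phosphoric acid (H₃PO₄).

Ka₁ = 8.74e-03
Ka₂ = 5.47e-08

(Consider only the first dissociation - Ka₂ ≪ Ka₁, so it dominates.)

First dissociation dominates. From Ka₁ = [H⁺][HA⁻]/[H₂A], x² + Ka₁·x − Ka₁·C = 0 with C = 0.15 M and Ka₁ = 8.74e-03. Solving: [H⁺] = (−Ka₁ + √(Ka₁² + 4·Ka₁·C)) / 2 = 3.2100e-02 M. pH = -log(3.2100e-02) = 1.49.

pH = 1.49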